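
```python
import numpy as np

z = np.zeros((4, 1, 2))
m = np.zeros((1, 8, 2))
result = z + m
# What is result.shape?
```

(4, 8, 2)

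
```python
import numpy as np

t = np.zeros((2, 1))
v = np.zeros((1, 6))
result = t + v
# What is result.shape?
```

(2, 6)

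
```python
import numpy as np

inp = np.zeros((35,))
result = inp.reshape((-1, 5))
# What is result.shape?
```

(7, 5)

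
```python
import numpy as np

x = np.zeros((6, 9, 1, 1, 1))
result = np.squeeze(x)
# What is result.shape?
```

(6, 9)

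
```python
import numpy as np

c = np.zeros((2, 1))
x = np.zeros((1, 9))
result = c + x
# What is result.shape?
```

(2, 9)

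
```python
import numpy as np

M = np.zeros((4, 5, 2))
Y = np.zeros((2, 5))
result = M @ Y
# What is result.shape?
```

(4, 5, 5)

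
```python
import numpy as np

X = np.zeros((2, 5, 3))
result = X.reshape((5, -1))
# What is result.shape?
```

(5, 6)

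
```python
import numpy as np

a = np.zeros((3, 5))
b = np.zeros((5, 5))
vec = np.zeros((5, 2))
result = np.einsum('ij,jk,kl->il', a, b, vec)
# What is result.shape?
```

(3, 2)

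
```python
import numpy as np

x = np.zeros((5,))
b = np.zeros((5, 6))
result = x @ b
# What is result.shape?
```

(6,)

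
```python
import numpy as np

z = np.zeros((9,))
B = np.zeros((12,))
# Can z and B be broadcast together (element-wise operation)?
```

No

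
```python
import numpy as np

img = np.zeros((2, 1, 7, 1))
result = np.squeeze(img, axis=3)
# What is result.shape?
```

(2, 1, 7)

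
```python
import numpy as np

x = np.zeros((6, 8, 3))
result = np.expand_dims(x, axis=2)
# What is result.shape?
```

(6, 8, 1, 3)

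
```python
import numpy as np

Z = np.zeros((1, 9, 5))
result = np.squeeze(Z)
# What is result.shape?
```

(9, 5)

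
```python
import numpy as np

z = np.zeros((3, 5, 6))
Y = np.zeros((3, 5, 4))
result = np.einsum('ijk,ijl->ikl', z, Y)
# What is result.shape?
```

(3, 6, 4)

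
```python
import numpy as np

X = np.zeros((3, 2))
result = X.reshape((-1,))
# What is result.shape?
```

(6,)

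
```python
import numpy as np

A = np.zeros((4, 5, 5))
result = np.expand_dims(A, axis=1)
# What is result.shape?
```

(4, 1, 5, 5)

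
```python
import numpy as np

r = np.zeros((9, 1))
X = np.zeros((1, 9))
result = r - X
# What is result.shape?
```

(9, 9)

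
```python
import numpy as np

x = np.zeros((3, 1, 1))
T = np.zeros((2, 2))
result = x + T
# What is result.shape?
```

(3, 2, 2)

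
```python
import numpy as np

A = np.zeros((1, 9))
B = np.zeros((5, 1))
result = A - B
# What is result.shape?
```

(5, 9)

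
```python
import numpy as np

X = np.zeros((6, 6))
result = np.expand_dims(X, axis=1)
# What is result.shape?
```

(6, 1, 6)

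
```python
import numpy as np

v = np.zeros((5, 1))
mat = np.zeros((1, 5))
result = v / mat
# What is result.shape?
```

(5, 5)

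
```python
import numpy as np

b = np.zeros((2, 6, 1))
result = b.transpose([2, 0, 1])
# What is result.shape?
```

(1, 2, 6)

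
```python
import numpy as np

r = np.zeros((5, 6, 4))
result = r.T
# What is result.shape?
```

(4, 6, 5)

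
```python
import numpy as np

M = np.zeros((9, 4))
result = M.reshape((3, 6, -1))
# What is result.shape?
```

(3, 6, 2)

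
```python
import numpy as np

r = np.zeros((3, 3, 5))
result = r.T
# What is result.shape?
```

(5, 3, 3)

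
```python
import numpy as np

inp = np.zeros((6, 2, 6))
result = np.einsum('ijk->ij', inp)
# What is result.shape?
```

(6, 2)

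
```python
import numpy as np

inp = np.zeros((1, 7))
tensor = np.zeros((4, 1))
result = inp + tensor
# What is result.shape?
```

(4, 7)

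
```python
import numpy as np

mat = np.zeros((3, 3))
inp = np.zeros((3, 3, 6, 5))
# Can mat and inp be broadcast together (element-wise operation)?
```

No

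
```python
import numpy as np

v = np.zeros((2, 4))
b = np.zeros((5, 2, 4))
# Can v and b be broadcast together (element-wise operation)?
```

Yes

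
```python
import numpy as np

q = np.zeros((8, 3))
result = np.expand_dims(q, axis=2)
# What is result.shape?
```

(8, 3, 1)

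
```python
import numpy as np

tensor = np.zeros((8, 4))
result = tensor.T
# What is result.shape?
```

(4, 8)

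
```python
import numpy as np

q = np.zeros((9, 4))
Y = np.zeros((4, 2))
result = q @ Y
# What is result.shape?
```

(9, 2)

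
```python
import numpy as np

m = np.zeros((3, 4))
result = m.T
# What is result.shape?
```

(4, 3)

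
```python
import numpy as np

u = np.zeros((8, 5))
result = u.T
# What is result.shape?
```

(5, 8)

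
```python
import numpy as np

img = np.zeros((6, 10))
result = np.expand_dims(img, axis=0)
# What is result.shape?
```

(1, 6, 10)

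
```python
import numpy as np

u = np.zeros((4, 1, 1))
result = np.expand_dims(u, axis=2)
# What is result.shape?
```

(4, 1, 1, 1)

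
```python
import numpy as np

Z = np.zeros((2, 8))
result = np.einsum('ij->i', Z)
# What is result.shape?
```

(2,)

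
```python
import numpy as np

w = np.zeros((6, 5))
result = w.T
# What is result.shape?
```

(5, 6)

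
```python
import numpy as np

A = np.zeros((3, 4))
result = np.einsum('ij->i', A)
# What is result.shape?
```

(3,)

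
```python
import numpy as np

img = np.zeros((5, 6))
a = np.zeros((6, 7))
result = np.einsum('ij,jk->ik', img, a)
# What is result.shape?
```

(5, 7)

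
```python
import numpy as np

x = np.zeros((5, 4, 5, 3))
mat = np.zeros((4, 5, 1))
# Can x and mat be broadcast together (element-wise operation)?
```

Yes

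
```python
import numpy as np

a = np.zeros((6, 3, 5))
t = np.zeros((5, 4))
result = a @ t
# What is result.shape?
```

(6, 3, 4)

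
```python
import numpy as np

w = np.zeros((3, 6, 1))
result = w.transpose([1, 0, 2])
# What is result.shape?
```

(6, 3, 1)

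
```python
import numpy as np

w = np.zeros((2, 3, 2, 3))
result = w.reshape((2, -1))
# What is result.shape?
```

(2, 18)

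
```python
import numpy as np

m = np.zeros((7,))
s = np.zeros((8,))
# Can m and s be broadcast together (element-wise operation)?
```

No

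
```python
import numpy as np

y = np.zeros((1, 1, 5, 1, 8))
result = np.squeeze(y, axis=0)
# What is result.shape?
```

(1, 5, 1, 8)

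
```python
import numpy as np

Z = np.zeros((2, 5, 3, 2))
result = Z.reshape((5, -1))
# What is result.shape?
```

(5, 12)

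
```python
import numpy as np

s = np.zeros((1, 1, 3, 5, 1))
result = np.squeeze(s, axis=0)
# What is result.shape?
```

(1, 3, 5, 1)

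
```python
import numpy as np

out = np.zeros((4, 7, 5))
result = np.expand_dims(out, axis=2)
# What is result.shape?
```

(4, 7, 1, 5)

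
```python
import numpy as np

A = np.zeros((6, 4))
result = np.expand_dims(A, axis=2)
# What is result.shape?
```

(6, 4, 1)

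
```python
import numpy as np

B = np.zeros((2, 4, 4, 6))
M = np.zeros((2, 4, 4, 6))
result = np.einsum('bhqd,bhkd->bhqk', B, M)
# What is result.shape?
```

(2, 4, 4, 4)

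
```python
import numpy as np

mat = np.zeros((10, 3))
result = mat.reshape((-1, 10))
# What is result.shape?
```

(3, 10)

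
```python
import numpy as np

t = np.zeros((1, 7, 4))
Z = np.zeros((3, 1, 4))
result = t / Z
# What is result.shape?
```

(3, 7, 4)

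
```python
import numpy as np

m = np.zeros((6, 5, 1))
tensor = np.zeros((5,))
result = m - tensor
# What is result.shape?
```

(6, 5, 5)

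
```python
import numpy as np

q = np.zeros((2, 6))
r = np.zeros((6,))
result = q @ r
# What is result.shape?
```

(2,)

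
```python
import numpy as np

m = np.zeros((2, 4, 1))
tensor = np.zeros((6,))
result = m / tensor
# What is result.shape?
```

(2, 4, 6)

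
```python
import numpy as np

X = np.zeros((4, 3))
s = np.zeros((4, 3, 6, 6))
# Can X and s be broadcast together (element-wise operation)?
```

No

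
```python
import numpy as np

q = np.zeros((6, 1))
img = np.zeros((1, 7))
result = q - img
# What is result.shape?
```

(6, 7)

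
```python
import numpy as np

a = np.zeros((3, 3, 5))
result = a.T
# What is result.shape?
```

(5, 3, 3)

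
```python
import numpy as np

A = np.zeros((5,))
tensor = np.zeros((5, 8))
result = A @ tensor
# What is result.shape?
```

(8,)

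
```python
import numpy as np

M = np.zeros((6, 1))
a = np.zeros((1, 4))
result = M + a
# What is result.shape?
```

(6, 4)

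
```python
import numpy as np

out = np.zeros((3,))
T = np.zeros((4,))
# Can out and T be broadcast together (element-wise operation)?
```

No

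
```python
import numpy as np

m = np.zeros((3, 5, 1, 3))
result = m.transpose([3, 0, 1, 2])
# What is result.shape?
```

(3, 3, 5, 1)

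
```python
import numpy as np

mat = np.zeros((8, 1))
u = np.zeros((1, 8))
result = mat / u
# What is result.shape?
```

(8, 8)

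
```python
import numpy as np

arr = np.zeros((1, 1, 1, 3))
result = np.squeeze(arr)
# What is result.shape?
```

(3,)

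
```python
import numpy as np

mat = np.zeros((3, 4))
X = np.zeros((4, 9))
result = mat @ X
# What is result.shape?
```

(3, 9)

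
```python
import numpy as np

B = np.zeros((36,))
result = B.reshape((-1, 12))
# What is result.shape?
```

(3, 12)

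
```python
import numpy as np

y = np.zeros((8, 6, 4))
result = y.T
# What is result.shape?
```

(4, 6, 8)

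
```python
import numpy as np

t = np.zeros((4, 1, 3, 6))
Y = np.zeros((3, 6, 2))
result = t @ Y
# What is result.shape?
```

(4, 3, 3, 2)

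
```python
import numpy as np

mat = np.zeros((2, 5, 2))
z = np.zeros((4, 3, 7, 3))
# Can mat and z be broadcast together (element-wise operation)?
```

No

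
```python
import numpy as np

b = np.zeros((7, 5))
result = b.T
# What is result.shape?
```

(5, 7)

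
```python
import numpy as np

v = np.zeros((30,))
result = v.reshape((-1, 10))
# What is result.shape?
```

(3, 10)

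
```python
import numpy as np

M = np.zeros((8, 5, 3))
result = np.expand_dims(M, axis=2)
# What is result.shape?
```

(8, 5, 1, 3)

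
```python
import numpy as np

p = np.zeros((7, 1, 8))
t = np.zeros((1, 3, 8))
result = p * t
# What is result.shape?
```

(7, 3, 8)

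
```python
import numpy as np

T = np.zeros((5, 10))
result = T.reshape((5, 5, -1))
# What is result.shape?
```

(5, 5, 2)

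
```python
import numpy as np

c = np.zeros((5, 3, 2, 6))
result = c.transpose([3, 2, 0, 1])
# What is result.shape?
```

(6, 2, 5, 3)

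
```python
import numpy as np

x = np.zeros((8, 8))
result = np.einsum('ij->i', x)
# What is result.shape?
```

(8,)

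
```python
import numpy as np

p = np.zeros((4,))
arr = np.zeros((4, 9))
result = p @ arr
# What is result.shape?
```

(9,)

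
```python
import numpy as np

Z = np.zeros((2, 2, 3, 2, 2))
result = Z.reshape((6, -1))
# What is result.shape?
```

(6, 8)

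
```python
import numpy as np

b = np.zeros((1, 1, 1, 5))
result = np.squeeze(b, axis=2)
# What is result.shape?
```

(1, 1, 5)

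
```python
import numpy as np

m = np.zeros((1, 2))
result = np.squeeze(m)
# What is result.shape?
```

(2,)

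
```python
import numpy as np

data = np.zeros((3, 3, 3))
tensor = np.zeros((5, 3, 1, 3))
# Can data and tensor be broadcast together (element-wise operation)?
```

Yes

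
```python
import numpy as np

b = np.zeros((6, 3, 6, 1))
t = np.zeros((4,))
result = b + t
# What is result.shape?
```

(6, 3, 6, 4)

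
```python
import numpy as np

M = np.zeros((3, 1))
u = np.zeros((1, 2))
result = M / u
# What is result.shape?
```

(3, 2)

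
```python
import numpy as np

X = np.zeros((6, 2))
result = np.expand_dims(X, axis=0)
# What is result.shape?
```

(1, 6, 2)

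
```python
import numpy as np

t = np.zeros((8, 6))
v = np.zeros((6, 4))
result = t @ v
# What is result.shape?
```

(8, 4)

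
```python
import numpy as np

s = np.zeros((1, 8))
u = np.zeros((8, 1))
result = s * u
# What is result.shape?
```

(8, 8)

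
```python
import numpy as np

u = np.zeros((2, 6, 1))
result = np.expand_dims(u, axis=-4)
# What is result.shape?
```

(1, 2, 6, 1)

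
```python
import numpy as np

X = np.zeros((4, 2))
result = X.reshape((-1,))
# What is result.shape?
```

(8,)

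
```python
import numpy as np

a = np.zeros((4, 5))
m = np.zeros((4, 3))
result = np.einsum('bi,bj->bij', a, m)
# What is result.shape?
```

(4, 5, 3)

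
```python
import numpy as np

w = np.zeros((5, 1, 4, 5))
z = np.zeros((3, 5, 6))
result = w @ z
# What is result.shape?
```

(5, 3, 4, 6)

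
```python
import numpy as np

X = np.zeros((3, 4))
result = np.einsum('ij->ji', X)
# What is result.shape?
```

(4, 3)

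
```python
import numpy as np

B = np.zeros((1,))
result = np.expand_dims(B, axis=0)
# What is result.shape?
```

(1, 1)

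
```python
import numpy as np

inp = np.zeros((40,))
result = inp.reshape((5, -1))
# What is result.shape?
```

(5, 8)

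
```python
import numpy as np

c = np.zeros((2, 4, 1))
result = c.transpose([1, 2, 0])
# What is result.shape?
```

(4, 1, 2)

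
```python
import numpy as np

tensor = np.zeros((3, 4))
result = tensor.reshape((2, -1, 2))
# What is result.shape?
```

(2, 3, 2)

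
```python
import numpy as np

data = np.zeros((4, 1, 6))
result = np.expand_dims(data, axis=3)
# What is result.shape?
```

(4, 1, 6, 1)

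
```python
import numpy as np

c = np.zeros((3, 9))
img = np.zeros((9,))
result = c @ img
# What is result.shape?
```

(3,)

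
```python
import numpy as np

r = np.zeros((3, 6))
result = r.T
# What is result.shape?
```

(6, 3)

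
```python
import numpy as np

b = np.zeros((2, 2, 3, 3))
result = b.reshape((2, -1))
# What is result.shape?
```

(2, 18)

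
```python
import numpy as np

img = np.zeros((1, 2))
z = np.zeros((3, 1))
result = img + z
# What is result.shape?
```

(3, 2)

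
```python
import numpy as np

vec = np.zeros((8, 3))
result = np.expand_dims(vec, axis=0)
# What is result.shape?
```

(1, 8, 3)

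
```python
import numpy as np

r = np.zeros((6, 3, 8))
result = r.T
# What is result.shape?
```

(8, 3, 6)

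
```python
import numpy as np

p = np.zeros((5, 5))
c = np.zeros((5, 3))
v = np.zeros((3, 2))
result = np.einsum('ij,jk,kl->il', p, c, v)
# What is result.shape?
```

(5, 2)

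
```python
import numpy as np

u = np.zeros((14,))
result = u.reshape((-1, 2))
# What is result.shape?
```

(7, 2)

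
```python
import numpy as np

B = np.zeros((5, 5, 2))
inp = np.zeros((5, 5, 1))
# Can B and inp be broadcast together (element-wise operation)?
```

Yes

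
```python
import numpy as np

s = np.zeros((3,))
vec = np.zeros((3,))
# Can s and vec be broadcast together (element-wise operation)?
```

Yes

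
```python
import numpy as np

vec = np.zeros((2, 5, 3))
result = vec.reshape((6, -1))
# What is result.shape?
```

(6, 5)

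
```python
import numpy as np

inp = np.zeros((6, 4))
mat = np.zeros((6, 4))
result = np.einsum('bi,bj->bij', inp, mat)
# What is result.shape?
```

(6, 4, 4)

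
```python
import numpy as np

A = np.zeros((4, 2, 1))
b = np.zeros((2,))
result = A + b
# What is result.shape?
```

(4, 2, 2)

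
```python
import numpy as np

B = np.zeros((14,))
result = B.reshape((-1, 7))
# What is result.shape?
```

(2, 7)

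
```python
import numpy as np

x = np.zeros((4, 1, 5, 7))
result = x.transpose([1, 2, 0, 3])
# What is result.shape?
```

(1, 5, 4, 7)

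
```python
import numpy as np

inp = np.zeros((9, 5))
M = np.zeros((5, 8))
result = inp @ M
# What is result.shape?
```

(9, 8)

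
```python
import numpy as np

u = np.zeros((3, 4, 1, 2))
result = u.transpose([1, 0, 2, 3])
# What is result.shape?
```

(4, 3, 1, 2)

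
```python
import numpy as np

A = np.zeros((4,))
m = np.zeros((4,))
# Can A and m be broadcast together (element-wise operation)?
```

Yes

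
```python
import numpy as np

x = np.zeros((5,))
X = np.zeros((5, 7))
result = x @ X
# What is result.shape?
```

(7,)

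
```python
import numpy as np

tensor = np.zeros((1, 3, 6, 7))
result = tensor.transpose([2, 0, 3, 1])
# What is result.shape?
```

(6, 1, 7, 3)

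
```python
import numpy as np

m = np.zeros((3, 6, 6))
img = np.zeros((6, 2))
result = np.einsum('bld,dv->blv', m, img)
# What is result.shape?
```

(3, 6, 2)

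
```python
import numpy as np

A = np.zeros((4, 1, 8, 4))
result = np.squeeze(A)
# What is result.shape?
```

(4, 8, 4)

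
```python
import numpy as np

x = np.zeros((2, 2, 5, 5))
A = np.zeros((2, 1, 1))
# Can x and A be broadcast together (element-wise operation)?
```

Yes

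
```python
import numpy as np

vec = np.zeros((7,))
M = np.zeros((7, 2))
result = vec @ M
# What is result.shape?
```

(2,)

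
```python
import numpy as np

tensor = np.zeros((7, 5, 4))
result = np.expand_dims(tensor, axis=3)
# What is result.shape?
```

(7, 5, 4, 1)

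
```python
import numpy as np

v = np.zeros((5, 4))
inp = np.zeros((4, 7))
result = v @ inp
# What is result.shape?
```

(5, 7)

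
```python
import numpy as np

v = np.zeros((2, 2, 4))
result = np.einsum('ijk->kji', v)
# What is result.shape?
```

(4, 2, 2)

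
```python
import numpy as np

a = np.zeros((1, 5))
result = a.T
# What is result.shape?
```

(5, 1)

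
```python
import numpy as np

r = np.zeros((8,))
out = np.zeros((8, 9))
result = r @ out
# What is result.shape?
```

(9,)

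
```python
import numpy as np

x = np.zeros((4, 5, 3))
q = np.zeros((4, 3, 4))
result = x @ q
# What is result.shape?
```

(4, 5, 4)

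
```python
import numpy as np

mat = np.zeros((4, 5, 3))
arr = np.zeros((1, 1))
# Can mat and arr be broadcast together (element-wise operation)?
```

Yes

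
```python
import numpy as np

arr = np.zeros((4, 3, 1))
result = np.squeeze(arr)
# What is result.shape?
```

(4, 3)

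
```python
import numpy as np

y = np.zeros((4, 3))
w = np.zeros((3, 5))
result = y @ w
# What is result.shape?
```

(4, 5)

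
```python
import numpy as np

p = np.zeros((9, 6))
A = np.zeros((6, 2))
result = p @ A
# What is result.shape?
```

(9, 2)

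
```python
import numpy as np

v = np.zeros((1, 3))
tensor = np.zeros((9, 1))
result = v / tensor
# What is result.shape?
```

(9, 3)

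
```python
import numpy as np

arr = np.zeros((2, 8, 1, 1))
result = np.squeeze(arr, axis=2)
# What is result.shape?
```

(2, 8, 1)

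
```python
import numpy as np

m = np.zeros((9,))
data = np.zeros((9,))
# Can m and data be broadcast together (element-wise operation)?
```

Yes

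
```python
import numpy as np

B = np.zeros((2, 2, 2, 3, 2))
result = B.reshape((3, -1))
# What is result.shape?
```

(3, 16)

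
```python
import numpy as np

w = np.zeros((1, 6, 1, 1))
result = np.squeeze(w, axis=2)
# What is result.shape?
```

(1, 6, 1)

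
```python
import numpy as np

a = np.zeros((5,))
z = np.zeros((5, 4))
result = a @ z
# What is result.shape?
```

(4,)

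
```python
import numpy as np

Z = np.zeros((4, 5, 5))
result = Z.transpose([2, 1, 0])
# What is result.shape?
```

(5, 5, 4)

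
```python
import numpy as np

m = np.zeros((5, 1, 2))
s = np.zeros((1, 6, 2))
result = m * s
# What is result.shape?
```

(5, 6, 2)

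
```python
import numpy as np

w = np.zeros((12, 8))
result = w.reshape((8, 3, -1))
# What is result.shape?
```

(8, 3, 4)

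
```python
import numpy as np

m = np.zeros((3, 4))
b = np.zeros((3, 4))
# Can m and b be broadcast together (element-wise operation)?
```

Yes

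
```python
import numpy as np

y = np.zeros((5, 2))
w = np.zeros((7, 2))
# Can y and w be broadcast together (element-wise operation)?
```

No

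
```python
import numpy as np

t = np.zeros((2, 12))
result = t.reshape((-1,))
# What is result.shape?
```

(24,)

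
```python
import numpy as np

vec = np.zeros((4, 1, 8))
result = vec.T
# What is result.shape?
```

(8, 1, 4)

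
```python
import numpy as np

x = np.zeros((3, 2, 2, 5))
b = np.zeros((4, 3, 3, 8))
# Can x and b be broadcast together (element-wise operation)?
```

No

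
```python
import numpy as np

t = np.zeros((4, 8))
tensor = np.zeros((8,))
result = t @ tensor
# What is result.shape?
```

(4,)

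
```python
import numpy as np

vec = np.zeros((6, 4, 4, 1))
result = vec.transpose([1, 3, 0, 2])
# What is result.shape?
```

(4, 1, 6, 4)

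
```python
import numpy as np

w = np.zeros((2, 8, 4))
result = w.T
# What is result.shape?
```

(4, 8, 2)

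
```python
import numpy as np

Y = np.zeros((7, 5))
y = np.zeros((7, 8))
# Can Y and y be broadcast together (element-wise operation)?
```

No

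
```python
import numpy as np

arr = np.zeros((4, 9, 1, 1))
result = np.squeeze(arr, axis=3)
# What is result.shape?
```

(4, 9, 1)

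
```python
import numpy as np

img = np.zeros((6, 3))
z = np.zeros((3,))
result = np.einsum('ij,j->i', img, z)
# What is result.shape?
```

(6,)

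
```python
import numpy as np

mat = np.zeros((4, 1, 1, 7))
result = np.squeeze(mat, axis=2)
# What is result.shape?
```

(4, 1, 7)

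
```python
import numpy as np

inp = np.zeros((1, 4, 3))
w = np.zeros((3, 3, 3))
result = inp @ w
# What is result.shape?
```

(3, 4, 3)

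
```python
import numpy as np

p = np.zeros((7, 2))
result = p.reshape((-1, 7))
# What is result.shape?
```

(2, 7)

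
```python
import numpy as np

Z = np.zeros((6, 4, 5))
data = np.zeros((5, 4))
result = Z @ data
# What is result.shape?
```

(6, 4, 4)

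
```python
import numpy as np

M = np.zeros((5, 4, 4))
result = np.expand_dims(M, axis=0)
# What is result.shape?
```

(1, 5, 4, 4)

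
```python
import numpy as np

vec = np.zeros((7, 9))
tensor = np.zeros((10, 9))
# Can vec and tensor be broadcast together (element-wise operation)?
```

No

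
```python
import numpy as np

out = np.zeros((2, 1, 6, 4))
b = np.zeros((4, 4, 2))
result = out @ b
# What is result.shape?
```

(2, 4, 6, 2)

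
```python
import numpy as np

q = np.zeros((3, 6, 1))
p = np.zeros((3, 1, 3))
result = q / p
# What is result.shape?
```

(3, 6, 3)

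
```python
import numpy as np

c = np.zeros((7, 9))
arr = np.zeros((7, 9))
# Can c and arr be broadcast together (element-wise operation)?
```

Yes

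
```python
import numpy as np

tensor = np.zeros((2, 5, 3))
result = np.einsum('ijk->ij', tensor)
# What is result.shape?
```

(2, 5)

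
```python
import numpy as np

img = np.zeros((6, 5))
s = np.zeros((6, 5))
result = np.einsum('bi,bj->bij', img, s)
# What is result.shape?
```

(6, 5, 5)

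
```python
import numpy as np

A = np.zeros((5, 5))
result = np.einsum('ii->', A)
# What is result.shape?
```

()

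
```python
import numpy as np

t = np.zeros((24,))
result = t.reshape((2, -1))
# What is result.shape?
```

(2, 12)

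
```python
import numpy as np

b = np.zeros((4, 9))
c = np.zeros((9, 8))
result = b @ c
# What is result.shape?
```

(4, 8)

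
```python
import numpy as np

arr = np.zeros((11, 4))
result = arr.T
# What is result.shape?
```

(4, 11)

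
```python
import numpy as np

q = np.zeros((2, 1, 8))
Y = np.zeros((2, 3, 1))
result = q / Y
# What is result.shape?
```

(2, 3, 8)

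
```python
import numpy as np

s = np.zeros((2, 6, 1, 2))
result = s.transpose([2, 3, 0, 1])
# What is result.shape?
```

(1, 2, 2, 6)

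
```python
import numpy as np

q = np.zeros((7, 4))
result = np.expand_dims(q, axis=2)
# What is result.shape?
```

(7, 4, 1)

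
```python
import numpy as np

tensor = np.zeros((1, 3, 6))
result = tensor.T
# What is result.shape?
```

(6, 3, 1)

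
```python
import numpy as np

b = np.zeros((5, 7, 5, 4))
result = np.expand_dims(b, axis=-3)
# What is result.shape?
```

(5, 7, 1, 5, 4)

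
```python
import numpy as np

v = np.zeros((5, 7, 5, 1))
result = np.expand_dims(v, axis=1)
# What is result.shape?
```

(5, 1, 7, 5, 1)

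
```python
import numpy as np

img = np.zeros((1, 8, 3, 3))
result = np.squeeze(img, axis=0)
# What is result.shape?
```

(8, 3, 3)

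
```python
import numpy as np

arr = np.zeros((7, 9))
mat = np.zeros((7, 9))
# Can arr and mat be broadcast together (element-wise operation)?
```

Yes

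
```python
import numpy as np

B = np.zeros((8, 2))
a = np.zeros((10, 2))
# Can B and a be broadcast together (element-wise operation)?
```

No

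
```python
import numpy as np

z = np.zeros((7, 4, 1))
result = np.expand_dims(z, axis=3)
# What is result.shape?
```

(7, 4, 1, 1)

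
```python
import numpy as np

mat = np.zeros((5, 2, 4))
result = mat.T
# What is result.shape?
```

(4, 2, 5)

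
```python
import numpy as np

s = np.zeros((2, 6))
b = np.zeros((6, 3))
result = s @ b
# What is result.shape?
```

(2, 3)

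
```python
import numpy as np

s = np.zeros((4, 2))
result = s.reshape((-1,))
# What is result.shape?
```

(8,)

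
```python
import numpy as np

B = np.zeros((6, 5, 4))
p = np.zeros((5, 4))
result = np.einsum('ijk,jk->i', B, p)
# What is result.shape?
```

(6,)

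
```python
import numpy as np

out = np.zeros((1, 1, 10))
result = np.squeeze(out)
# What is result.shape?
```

(10,)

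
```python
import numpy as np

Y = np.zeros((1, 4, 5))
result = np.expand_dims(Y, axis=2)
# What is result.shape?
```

(1, 4, 1, 5)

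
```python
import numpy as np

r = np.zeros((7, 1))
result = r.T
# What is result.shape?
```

(1, 7)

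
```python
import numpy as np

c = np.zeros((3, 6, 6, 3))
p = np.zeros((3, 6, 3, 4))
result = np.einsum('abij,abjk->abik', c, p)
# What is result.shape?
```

(3, 6, 6, 4)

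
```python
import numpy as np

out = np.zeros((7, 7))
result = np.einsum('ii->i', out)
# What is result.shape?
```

(7,)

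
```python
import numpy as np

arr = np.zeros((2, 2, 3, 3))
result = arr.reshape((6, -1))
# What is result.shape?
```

(6, 6)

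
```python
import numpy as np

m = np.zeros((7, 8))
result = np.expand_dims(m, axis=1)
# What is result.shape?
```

(7, 1, 8)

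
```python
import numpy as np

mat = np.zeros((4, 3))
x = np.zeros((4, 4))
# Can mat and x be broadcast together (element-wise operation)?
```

No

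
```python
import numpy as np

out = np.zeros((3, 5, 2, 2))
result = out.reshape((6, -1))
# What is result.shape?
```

(6, 10)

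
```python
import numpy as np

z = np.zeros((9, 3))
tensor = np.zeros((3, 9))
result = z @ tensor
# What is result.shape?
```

(9, 9)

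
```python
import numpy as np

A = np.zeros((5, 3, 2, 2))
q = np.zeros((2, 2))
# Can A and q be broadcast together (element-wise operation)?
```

Yes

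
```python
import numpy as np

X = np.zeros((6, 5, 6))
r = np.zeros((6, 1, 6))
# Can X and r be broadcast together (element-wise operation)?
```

Yes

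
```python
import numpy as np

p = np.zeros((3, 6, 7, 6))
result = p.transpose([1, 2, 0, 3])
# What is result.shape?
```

(6, 7, 3, 6)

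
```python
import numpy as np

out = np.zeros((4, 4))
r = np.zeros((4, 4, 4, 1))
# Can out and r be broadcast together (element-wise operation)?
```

Yes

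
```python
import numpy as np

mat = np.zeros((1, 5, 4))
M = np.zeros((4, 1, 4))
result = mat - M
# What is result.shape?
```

(4, 5, 4)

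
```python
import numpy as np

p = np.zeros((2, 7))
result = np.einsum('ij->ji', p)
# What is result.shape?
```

(7, 2)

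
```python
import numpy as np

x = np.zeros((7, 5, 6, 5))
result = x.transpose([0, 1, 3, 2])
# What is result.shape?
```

(7, 5, 5, 6)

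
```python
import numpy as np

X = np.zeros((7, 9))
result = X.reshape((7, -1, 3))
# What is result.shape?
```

(7, 3, 3)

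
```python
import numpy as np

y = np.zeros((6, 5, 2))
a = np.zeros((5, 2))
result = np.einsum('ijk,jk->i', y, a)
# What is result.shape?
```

(6,)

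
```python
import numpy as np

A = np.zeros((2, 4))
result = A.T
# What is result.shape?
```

(4, 2)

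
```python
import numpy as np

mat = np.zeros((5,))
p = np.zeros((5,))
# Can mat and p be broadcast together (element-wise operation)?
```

Yes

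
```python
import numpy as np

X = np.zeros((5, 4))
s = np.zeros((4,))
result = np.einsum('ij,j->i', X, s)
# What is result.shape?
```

(5,)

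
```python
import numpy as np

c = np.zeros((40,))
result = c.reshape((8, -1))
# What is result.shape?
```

(8, 5)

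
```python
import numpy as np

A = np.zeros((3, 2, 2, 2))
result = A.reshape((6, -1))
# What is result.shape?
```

(6, 4)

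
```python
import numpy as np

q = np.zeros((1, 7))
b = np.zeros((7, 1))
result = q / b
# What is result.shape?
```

(7, 7)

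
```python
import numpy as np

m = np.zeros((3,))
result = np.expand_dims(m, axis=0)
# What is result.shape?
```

(1, 3)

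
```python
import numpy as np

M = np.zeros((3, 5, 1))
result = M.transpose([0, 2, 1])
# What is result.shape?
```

(3, 1, 5)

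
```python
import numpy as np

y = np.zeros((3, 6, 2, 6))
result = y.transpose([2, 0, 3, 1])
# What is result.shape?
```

(2, 3, 6, 6)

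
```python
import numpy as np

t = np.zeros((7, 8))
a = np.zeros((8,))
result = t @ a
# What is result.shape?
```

(7,)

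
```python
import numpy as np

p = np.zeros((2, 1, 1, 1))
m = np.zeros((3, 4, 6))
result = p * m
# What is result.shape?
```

(2, 3, 4, 6)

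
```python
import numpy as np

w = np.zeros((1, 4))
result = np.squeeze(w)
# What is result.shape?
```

(4,)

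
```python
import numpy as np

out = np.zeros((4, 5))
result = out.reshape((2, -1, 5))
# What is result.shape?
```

(2, 2, 5)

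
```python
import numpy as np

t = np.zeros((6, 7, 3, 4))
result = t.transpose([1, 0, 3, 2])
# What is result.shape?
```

(7, 6, 4, 3)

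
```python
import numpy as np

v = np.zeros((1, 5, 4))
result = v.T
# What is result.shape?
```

(4, 5, 1)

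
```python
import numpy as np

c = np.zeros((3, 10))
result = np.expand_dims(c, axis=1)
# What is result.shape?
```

(3, 1, 10)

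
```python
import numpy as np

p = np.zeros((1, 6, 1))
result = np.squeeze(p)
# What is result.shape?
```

(6,)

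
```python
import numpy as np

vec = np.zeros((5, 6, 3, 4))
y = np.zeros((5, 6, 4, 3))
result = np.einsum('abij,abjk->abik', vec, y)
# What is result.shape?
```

(5, 6, 3, 3)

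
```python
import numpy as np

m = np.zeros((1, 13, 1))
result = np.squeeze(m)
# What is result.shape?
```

(13,)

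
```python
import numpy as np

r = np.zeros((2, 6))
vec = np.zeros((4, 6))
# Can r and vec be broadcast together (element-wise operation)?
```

No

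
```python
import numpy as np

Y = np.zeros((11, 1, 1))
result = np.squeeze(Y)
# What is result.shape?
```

(11,)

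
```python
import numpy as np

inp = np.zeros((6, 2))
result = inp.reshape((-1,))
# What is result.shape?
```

(12,)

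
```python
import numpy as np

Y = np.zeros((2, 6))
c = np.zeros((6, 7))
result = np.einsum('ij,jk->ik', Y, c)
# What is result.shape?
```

(2, 7)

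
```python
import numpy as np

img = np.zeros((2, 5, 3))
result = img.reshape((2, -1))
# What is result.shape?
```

(2, 15)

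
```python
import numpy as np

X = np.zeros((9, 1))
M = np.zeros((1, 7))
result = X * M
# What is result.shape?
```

(9, 7)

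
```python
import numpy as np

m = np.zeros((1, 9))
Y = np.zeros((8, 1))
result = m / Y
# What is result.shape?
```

(8, 9)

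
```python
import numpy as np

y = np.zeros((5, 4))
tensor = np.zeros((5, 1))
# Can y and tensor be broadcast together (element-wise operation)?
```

Yes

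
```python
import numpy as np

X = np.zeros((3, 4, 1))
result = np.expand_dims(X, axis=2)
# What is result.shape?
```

(3, 4, 1, 1)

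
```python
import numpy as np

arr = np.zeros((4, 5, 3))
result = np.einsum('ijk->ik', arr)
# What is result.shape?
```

(4, 3)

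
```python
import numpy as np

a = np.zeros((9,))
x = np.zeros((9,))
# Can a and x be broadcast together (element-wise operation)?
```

Yes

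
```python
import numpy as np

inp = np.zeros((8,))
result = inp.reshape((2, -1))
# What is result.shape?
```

(2, 4)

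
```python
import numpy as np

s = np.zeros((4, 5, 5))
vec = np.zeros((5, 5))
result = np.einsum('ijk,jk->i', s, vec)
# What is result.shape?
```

(4,)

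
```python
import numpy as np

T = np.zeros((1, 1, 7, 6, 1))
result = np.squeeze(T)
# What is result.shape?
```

(7, 6)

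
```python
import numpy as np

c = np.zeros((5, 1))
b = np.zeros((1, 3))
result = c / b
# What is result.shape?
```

(5, 3)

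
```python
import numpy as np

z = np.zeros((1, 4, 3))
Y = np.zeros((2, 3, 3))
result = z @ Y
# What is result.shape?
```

(2, 4, 3)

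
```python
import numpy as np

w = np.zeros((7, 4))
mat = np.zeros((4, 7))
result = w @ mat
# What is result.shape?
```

(7, 7)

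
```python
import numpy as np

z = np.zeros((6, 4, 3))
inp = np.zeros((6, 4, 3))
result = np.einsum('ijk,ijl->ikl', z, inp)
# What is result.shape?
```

(6, 3, 3)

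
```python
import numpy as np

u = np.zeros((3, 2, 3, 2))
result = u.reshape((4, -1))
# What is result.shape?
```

(4, 9)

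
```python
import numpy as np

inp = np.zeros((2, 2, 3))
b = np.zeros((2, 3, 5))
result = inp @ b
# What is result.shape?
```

(2, 2, 5)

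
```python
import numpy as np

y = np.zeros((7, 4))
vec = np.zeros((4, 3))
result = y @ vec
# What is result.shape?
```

(7, 3)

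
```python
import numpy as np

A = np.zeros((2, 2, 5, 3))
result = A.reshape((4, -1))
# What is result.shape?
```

(4, 15)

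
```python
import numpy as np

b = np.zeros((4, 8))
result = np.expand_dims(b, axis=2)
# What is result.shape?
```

(4, 8, 1)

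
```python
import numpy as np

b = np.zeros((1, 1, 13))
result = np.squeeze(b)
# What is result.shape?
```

(13,)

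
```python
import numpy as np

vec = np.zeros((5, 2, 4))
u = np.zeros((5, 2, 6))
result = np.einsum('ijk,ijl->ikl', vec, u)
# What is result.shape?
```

(5, 4, 6)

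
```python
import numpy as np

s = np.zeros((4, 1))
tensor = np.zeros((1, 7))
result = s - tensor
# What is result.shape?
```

(4, 7)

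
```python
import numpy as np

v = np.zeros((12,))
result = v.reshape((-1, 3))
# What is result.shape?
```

(4, 3)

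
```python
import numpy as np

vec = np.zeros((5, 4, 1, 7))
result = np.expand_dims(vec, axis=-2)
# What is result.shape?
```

(5, 4, 1, 1, 7)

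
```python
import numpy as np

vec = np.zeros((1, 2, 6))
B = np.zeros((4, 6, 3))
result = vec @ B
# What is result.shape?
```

(4, 2, 3)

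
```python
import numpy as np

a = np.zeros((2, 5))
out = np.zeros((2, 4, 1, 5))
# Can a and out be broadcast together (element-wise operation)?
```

Yes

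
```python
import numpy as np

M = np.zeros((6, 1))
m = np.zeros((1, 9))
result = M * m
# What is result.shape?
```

(6, 9)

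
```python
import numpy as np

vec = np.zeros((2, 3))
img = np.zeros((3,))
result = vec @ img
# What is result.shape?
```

(2,)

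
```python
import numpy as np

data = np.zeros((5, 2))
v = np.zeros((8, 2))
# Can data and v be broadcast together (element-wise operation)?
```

No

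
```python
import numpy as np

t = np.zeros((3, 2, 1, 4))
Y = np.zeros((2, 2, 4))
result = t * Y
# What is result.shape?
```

(3, 2, 2, 4)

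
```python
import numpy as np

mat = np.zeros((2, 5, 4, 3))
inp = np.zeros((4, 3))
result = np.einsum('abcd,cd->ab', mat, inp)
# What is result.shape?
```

(2, 5)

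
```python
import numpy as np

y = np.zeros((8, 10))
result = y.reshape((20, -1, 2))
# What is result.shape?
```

(20, 2, 2)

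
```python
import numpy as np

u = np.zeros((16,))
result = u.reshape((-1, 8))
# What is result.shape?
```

(2, 8)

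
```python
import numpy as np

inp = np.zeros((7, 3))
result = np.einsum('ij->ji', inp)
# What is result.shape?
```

(3, 7)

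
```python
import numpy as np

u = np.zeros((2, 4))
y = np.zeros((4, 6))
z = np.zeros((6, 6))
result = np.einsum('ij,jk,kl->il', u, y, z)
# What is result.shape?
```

(2, 6)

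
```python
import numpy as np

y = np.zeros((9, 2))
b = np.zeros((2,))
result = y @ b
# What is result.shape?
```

(9,)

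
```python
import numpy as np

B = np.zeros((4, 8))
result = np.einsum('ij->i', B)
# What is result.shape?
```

(4,)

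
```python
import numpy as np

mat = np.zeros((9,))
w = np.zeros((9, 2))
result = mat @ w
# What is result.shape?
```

(2,)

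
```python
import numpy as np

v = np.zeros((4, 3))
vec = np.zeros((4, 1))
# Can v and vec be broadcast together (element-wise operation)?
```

Yes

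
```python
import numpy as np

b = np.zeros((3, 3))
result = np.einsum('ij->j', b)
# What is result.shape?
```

(3,)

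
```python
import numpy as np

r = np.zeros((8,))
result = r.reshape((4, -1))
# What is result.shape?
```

(4, 2)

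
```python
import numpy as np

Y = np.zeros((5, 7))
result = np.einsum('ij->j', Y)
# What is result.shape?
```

(7,)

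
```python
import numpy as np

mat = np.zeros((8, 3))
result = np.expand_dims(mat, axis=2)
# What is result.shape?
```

(8, 3, 1)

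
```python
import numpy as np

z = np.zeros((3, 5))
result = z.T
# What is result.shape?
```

(5, 3)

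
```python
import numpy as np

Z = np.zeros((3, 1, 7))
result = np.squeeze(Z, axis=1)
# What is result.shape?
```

(3, 7)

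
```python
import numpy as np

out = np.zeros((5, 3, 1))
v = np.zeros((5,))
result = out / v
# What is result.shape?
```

(5, 3, 5)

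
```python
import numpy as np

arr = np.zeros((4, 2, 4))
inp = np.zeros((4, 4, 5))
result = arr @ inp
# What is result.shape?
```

(4, 2, 5)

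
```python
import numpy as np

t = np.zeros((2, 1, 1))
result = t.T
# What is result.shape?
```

(1, 1, 2)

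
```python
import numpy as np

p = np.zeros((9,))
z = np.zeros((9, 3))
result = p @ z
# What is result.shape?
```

(3,)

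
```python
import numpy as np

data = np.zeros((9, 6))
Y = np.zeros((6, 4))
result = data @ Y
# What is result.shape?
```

(9, 4)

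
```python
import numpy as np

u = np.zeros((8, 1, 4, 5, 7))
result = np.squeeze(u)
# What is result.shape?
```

(8, 4, 5, 7)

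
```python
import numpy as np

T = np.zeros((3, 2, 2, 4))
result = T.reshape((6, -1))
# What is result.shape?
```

(6, 8)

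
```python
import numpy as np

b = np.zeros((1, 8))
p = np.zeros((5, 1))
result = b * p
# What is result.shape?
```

(5, 8)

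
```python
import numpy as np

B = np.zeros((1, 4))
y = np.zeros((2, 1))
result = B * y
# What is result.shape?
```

(2, 4)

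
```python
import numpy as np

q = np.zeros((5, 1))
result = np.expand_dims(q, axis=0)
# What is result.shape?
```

(1, 5, 1)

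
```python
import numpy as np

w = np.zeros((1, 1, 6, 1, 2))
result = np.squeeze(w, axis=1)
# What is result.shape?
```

(1, 6, 1, 2)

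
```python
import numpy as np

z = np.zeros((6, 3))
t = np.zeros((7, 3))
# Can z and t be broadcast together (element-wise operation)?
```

No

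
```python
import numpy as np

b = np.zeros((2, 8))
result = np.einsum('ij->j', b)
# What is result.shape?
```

(8,)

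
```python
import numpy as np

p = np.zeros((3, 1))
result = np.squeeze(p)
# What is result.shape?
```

(3,)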